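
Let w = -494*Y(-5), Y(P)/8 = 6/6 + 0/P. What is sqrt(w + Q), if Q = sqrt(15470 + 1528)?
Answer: sqrt(-3952 + sqrt(16998)) ≈ 61.819*I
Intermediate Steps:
Q = sqrt(16998) ≈ 130.38
Y(P) = 8 (Y(P) = 8*(6/6 + 0/P) = 8*(6*(1/6) + 0) = 8*(1 + 0) = 8*1 = 8)
w = -3952 (w = -494*8 = -3952)
sqrt(w + Q) = sqrt(-3952 + sqrt(16998))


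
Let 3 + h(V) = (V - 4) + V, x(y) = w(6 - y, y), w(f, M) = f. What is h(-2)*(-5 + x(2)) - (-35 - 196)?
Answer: 242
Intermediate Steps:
x(y) = 6 - y
h(V) = -7 + 2*V (h(V) = -3 + ((V - 4) + V) = -3 + ((-4 + V) + V) = -3 + (-4 + 2*V) = -7 + 2*V)
h(-2)*(-5 + x(2)) - (-35 - 196) = (-7 + 2*(-2))*(-5 + (6 - 1*2)) - (-35 - 196) = (-7 - 4)*(-5 + (6 - 2)) - 1*(-231) = -11*(-5 + 4) + 231 = -11*(-1) + 231 = 11 + 231 = 242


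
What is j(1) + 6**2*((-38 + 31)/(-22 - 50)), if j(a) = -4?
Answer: -1/2 ≈ -0.50000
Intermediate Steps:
j(1) + 6**2*((-38 + 31)/(-22 - 50)) = -4 + 6**2*((-38 + 31)/(-22 - 50)) = -4 + 36*(-7/(-72)) = -4 + 36*(-7*(-1/72)) = -4 + 36*(7/72) = -4 + 7/2 = -1/2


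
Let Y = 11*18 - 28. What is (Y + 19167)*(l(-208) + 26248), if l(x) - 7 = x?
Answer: 503670839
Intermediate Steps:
l(x) = 7 + x
Y = 170 (Y = 198 - 28 = 170)
(Y + 19167)*(l(-208) + 26248) = (170 + 19167)*((7 - 208) + 26248) = 19337*(-201 + 26248) = 19337*26047 = 503670839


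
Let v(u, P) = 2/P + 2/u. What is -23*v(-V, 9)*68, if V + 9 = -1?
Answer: -29716/45 ≈ -660.36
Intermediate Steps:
V = -10 (V = -9 - 1 = -10)
-23*v(-V, 9)*68 = -23*(2/9 + 2/((-1*(-10))))*68 = -23*(2*(⅑) + 2/10)*68 = -23*(2/9 + 2*(⅒))*68 = -23*(2/9 + ⅕)*68 = -23*19/45*68 = -437/45*68 = -29716/45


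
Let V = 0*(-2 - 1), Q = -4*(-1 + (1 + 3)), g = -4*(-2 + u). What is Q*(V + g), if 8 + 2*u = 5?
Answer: -168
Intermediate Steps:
u = -3/2 (u = -4 + (½)*5 = -4 + 5/2 = -3/2 ≈ -1.5000)
g = 14 (g = -4*(-2 - 3/2) = -4*(-7/2) = 14)
Q = -12 (Q = -4*(-1 + 4) = -4*3 = -12)
V = 0 (V = 0*(-3) = 0)
Q*(V + g) = -12*(0 + 14) = -12*14 = -168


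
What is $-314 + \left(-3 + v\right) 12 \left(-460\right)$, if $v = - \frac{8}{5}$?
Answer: $25078$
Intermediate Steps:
$v = - \frac{8}{5}$ ($v = \left(-8\right) \frac{1}{5} = - \frac{8}{5} \approx -1.6$)
$-314 + \left(-3 + v\right) 12 \left(-460\right) = -314 + \left(-3 - \frac{8}{5}\right) 12 \left(-460\right) = -314 + \left(- \frac{23}{5}\right) 12 \left(-460\right) = -314 - -25392 = -314 + 25392 = 25078$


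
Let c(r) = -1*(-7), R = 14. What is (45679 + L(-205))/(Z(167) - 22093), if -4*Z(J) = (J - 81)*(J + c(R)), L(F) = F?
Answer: -22737/12917 ≈ -1.7602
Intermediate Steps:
c(r) = 7
Z(J) = -(-81 + J)*(7 + J)/4 (Z(J) = -(J - 81)*(J + 7)/4 = -(-81 + J)*(7 + J)/4)
(45679 + L(-205))/(Z(167) - 22093) = (45679 - 205)/((567/4 - ¼*167² + (37/2)*167) - 22093) = 45474/((567/4 - ¼*27889 + 6179/2) - 22093) = 45474/((567/4 - 27889/4 + 6179/2) - 22093) = 45474/(-3741 - 22093) = 45474/(-25834) = 45474*(-1/25834) = -22737/12917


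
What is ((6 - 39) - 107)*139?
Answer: -19460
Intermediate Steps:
((6 - 39) - 107)*139 = (-33 - 107)*139 = -140*139 = -19460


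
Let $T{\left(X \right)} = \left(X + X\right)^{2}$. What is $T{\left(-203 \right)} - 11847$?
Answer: $152989$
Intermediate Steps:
$T{\left(X \right)} = 4 X^{2}$ ($T{\left(X \right)} = \left(2 X\right)^{2} = 4 X^{2}$)
$T{\left(-203 \right)} - 11847 = 4 \left(-203\right)^{2} - 11847 = 4 \cdot 41209 - 11847 = 164836 - 11847 = 152989$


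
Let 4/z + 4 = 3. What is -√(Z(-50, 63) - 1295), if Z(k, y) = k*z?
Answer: -I*√1095 ≈ -33.091*I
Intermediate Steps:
z = -4 (z = 4/(-4 + 3) = 4/(-1) = 4*(-1) = -4)
Z(k, y) = -4*k (Z(k, y) = k*(-4) = -4*k)
-√(Z(-50, 63) - 1295) = -√(-4*(-50) - 1295) = -√(200 - 1295) = -√(-1095) = -I*√1095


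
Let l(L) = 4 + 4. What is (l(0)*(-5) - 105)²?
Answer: 21025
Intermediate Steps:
l(L) = 8
(l(0)*(-5) - 105)² = (8*(-5) - 105)² = (-40 - 105)² = (-145)² = 21025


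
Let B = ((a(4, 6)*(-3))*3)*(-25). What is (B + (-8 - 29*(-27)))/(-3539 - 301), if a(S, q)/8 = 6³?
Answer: -77915/768 ≈ -101.45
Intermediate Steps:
a(S, q) = 1728 (a(S, q) = 8*6³ = 8*216 = 1728)
B = 388800 (B = ((1728*(-3))*3)*(-25) = -5184*3*(-25) = -15552*(-25) = 388800)
(B + (-8 - 29*(-27)))/(-3539 - 301) = (388800 + (-8 - 29*(-27)))/(-3539 - 301) = (388800 + (-8 + 783))/(-3840) = (388800 + 775)*(-1/3840) = 389575*(-1/3840) = -77915/768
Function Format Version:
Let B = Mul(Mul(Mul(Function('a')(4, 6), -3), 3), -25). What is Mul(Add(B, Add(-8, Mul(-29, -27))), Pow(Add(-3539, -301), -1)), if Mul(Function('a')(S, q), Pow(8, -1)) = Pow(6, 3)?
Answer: Rational(-77915, 768) ≈ -101.45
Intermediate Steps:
Function('a')(S, q) = 1728 (Function('a')(S, q) = Mul(8, Pow(6, 3)) = Mul(8, 216) = 1728)
B = 388800 (B = Mul(Mul(Mul(1728, -3), 3), -25) = Mul(Mul(-5184, 3), -25) = Mul(-15552, -25) = 388800)
Mul(Add(B, Add(-8, Mul(-29, -27))), Pow(Add(-3539, -301), -1)) = Mul(Add(388800, Add(-8, Mul(-29, -27))), Pow(Add(-3539, -301), -1)) = Mul(Add(388800, Add(-8, 783)), Pow(-3840, -1)) = Mul(Add(388800, 775), Rational(-1, 3840)) = Mul(389575, Rational(-1, 3840)) = Rational(-77915, 768)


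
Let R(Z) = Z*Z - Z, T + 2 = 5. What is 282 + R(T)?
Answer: 288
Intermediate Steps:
T = 3 (T = -2 + 5 = 3)
R(Z) = Z² - Z
282 + R(T) = 282 + 3*(-1 + 3) = 282 + 3*2 = 282 + 6 = 288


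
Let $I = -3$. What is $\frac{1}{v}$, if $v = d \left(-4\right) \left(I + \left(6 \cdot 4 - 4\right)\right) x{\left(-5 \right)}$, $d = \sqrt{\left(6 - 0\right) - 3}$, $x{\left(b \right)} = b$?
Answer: $\frac{\sqrt{3}}{1020} \approx 0.0016981$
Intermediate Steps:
$d = \sqrt{3}$ ($d = \sqrt{\left(6 + 0\right) - 3} = \sqrt{6 - 3} = \sqrt{3} \approx 1.732$)
$v = 340 \sqrt{3}$ ($v = \sqrt{3} \left(-4\right) \left(-3 + \left(6 \cdot 4 - 4\right)\right) \left(-5\right) = - 4 \sqrt{3} \left(-3 + \left(24 - 4\right)\right) \left(-5\right) = - 4 \sqrt{3} \left(-3 + 20\right) \left(-5\right) = - 4 \sqrt{3} \cdot 17 \left(-5\right) = - 4 \sqrt{3} \left(-85\right) = 340 \sqrt{3} \approx 588.9$)
$\frac{1}{v} = \frac{1}{340 \sqrt{3}} = \frac{\sqrt{3}}{1020}$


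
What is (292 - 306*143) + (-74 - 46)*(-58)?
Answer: -36506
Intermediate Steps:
(292 - 306*143) + (-74 - 46)*(-58) = (292 - 43758) - 120*(-58) = -43466 + 6960 = -36506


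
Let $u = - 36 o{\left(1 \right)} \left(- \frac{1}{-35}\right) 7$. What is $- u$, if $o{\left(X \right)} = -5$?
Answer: $-36$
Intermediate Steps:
$u = 36$ ($u = - 36 - 5 \left(- \frac{1}{-35}\right) 7 = - 36 - 5 \left(\left(-1\right) \left(- \frac{1}{35}\right)\right) 7 = - 36 \left(-5\right) \frac{1}{35} \cdot 7 = - 36 \left(\left(- \frac{1}{7}\right) 7\right) = \left(-36\right) \left(-1\right) = 36$)
$- u = \left(-1\right) 36 = -36$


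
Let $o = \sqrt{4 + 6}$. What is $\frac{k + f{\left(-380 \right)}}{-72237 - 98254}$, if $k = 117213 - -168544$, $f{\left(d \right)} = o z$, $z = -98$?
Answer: $- \frac{285757}{170491} + \frac{98 \sqrt{10}}{170491} \approx -1.6743$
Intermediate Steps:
$o = \sqrt{10} \approx 3.1623$
$f{\left(d \right)} = - 98 \sqrt{10}$ ($f{\left(d \right)} = \sqrt{10} \left(-98\right) = - 98 \sqrt{10}$)
$k = 285757$ ($k = 117213 + 168544 = 285757$)
$\frac{k + f{\left(-380 \right)}}{-72237 - 98254} = \frac{285757 - 98 \sqrt{10}}{-72237 - 98254} = \frac{285757 - 98 \sqrt{10}}{-170491} = \left(285757 - 98 \sqrt{10}\right) \left(- \frac{1}{170491}\right) = - \frac{285757}{170491} + \frac{98 \sqrt{10}}{170491}$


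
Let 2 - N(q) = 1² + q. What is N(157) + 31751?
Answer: 31595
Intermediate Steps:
N(q) = 1 - q (N(q) = 2 - (1² + q) = 2 - (1 + q) = 2 + (-1 - q) = 1 - q)
N(157) + 31751 = (1 - 1*157) + 31751 = (1 - 157) + 31751 = -156 + 31751 = 31595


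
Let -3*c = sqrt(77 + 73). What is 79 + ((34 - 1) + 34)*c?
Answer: 79 - 335*sqrt(6)/3 ≈ -194.53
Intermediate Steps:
c = -5*sqrt(6)/3 (c = -sqrt(77 + 73)/3 = -5*sqrt(6)/3 ≈ -4.0825)
79 + ((34 - 1) + 34)*c = 79 + ((34 - 1) + 34)*(-5*sqrt(6)/3) = 79 + (33 + 34)*(-5*sqrt(6)/3) = 79 + 67*(-5*sqrt(6)/3) = 79 - 335*sqrt(6)/3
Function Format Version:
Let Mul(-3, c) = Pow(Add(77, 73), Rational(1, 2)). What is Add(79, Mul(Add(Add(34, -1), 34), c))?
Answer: Add(79, Mul(Rational(-335, 3), Pow(6, Rational(1, 2)))) ≈ -194.53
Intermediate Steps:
c = Mul(Rational(-5, 3), Pow(6, Rational(1, 2))) (c = Mul(Rational(-1, 3), Pow(Add(77, 73), Rational(1, 2))) = Mul(Rational(-1, 3), Pow(150, Rational(1, 2))) = Mul(Rational(-1, 3), Mul(5, Pow(6, Rational(1, 2)))) = Mul(Rational(-5, 3), Pow(6, Rational(1, 2))) ≈ -4.0825)
Add(79, Mul(Add(Add(34, -1), 34), c)) = Add(79, Mul(Add(Add(34, -1), 34), Mul(Rational(-5, 3), Pow(6, Rational(1, 2))))) = Add(79, Mul(Add(33, 34), Mul(Rational(-5, 3), Pow(6, Rational(1, 2))))) = Add(79, Mul(67, Mul(Rational(-5, 3), Pow(6, Rational(1, 2))))) = Add(79, Mul(Rational(-335, 3), Pow(6, Rational(1, 2))))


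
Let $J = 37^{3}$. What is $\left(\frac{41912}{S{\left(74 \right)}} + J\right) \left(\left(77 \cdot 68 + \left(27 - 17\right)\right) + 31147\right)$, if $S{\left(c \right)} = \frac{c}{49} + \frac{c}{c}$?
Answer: $\frac{100493288917}{41} \approx 2.4511 \cdot 10^{9}$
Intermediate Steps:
$S{\left(c \right)} = 1 + \frac{c}{49}$ ($S{\left(c \right)} = c \frac{1}{49} + 1 = \frac{c}{49} + 1 = 1 + \frac{c}{49}$)
$J = 50653$
$\left(\frac{41912}{S{\left(74 \right)}} + J\right) \left(\left(77 \cdot 68 + \left(27 - 17\right)\right) + 31147\right) = \left(\frac{41912}{1 + \frac{1}{49} \cdot 74} + 50653\right) \left(\left(77 \cdot 68 + \left(27 - 17\right)\right) + 31147\right) = \left(\frac{41912}{1 + \frac{74}{49}} + 50653\right) \left(\left(5236 + 10\right) + 31147\right) = \left(\frac{41912}{\frac{123}{49}} + 50653\right) \left(5246 + 31147\right) = \left(41912 \cdot \frac{49}{123} + 50653\right) 36393 = \left(\frac{2053688}{123} + 50653\right) 36393 = \frac{8284007}{123} \cdot 36393 = \frac{100493288917}{41}$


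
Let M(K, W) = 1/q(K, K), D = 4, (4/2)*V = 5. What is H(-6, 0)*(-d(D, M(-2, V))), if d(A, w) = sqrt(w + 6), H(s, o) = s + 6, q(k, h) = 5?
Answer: 0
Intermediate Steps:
V = 5/2 (V = (1/2)*5 = 5/2 ≈ 2.5000)
H(s, o) = 6 + s
M(K, W) = 1/5
d(A, w) = sqrt(6 + w)
H(-6, 0)*(-d(D, M(-2, V))) = (6 - 6)*(-sqrt(6 + 1/5)) = 0*(-sqrt(31/5)) = 0*(-sqrt(155)/5) = 0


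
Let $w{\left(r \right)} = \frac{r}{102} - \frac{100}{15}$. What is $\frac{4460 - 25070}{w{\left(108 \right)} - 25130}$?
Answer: $\frac{525555}{640958} \approx 0.81995$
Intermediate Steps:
$w{\left(r \right)} = - \frac{20}{3} + \frac{r}{102}$ ($w{\left(r \right)} = r \frac{1}{102} - \frac{20}{3} = \frac{r}{102} - \frac{20}{3} = - \frac{20}{3} + \frac{r}{102}$)
$\frac{4460 - 25070}{w{\left(108 \right)} - 25130} = \frac{4460 - 25070}{\left(- \frac{20}{3} + \frac{1}{102} \cdot 108\right) - 25130} = - \frac{20610}{\left(- \frac{20}{3} + \frac{18}{17}\right) - 25130} = - \frac{20610}{- \frac{286}{51} - 25130} = - \frac{20610}{- \frac{1281916}{51}} = \left(-20610\right) \left(- \frac{51}{1281916}\right) = \frac{525555}{640958}$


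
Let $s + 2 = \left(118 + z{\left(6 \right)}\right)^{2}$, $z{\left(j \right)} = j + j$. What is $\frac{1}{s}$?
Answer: $\frac{1}{16898} \approx 5.9179 \cdot 10^{-5}$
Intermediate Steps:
$z{\left(j \right)} = 2 j$
$s = 16898$ ($s = -2 + \left(118 + 2 \cdot 6\right)^{2} = -2 + \left(118 + 12\right)^{2} = -2 + 130^{2} = -2 + 16900 = 16898$)
$\frac{1}{s} = \frac{1}{16898}$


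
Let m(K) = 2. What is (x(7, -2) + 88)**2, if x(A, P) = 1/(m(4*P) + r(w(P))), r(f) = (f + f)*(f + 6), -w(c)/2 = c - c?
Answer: 31329/4 ≈ 7832.3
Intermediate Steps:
w(c) = 0 (w(c) = -2*(c - c) = -2*0 = 0)
r(f) = 2*f*(6 + f) (r(f) = (2*f)*(6 + f) = 2*f*(6 + f))
x(A, P) = 1/2 (x(A, P) = 1/(2 + 2*0*(6 + 0)) = 1/(2 + 2*0*6) = 1/(2 + 0) = 1/2)
(x(7, -2) + 88)**2 = (1/2 + 88)**2 = (177/2)**2 = 31329/4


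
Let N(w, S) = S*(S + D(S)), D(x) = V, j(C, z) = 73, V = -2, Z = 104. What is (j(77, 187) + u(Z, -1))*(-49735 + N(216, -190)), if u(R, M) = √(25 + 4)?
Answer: -967615 - 13255*√29 ≈ -1.0390e+6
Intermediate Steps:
u(R, M) = √29
D(x) = -2
N(w, S) = S*(-2 + S) (N(w, S) = S*(S - 2) = S*(-2 + S))
(j(77, 187) + u(Z, -1))*(-49735 + N(216, -190)) = (73 + √29)*(-49735 - 190*(-2 - 190)) = (73 + √29)*(-49735 - 190*(-192)) = (73 + √29)*(-49735 + 36480) = (73 + √29)*(-13255) = -967615 - 13255*√29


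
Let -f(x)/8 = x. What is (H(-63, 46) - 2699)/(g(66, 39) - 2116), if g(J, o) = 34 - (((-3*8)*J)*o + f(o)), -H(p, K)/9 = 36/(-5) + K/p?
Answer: -91967/2100210 ≈ -0.043789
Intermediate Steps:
H(p, K) = 324/5 - 9*K/p (H(p, K) = -9*(36/(-5) + K/p) = -9*(36*(-1/5) + K/p) = -9*(-36/5 + K/p) = 324/5 - 9*K/p)
f(x) = -8*x
g(J, o) = 34 + 8*o + 24*J*o (g(J, o) = 34 - (((-3*8)*J)*o - 8*o) = 34 - ((-24*J)*o - 8*o) = 34 - (-24*J*o - 8*o) = 34 - (-8*o - 24*J*o) = 34 + (8*o + 24*J*o) = 34 + 8*o + 24*J*o)
(H(-63, 46) - 2699)/(g(66, 39) - 2116) = ((324/5 - 9*46/(-63)) - 2699)/((34 + 8*39 + 24*66*39) - 2116) = ((324/5 - 9*46*(-1/63)) - 2699)/((34 + 312 + 61776) - 2116) = ((324/5 + 46/7) - 2699)/(62122 - 2116) = (2498/35 - 2699)/60006 = -91967/35*1/60006 = -91967/2100210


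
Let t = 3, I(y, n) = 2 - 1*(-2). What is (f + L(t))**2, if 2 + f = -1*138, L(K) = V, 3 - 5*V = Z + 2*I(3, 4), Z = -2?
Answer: 494209/25 ≈ 19768.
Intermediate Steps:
I(y, n) = 4 (I(y, n) = 2 + 2 = 4)
V = -3/5 (V = 3/5 - (-2 + 2*4)/5 = 3/5 - (-2 + 8)/5 = 3/5 - 1/5*6 = 3/5 - 6/5 = -3/5 ≈ -0.60000)
L(K) = -3/5
f = -140 (f = -2 - 1*138 = -2 - 138 = -140)
(f + L(t))**2 = (-140 - 3/5)**2 = (-703/5)**2 = 494209/25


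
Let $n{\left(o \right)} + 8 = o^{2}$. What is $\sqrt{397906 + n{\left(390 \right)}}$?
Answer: $59 \sqrt{158} \approx 741.62$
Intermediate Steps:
$n{\left(o \right)} = -8 + o^{2}$
$\sqrt{397906 + n{\left(390 \right)}} = \sqrt{397906 - \left(8 - 390^{2}\right)} = \sqrt{397906 + \left(-8 + 152100\right)} = \sqrt{397906 + 152092} = \sqrt{549998} = 59 \sqrt{158}$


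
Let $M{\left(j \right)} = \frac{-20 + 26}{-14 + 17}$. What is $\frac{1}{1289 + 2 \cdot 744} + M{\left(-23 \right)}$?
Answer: $\frac{5555}{2777} \approx 2.0004$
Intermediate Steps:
$M{\left(j \right)} = 2$ ($M{\left(j \right)} = \frac{6}{3} = 6 \cdot \frac{1}{3} = 2$)
$\frac{1}{1289 + 2 \cdot 744} + M{\left(-23 \right)} = \frac{1}{1289 + 2 \cdot 744} + 2 = \frac{1}{1289 + 1488} + 2 = \frac{1}{2777} + 2 = \frac{5555}{2777}$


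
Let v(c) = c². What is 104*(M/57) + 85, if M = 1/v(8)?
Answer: 38773/456 ≈ 85.029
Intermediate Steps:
M = 1/64 (M = 1/(8²) = 1/64 ≈ 0.015625)
104*(M/57) + 85 = 104*((1/64)/57) + 85 = 104*((1/64)*(1/57)) + 85 = 104*(1/3648) + 85 = 13/456 + 85 = 38773/456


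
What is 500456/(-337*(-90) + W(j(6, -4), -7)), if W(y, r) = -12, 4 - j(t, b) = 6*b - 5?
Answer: 250228/15159 ≈ 16.507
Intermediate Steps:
j(t, b) = 9 - 6*b (j(t, b) = 4 - (6*b - 5) = 4 - (-5 + 6*b) = 4 + (5 - 6*b) = 9 - 6*b)
500456/(-337*(-90) + W(j(6, -4), -7)) = 500456/(-337*(-90) - 12) = 500456/(30330 - 12) = 500456/30318 = 500456*(1/30318) = 250228/15159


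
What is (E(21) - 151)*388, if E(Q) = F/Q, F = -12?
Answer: -411668/7 ≈ -58810.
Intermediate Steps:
E(Q) = -12/Q
(E(21) - 151)*388 = (-12/21 - 151)*388 = (-12*1/21 - 151)*388 = (-4/7 - 151)*388 = -1061/7*388 = -411668/7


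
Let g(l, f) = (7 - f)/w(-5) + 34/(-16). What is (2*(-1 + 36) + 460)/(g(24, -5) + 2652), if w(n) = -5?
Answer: 21200/105899 ≈ 0.20019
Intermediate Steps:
g(l, f) = -141/40 + f/5 (g(l, f) = (7 - f)/(-5) + 34/(-16) = (7 - f)*(-⅕) + 34*(-1/16) = (-7/5 + f/5) - 17/8 = -141/40 + f/5)
(2*(-1 + 36) + 460)/(g(24, -5) + 2652) = (2*(-1 + 36) + 460)/((-141/40 + (⅕)*(-5)) + 2652) = (2*35 + 460)/((-141/40 - 1) + 2652) = (70 + 460)/(-181/40 + 2652) = 530/(105899/40) = 530*(40/105899) = 21200/105899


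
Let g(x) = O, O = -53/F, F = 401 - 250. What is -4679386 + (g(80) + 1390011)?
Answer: -496695678/151 ≈ -3.2894e+6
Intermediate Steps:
F = 151
O = -53/151 ≈ -0.35099
g(x) = -53/151
-4679386 + (g(80) + 1390011) = -4679386 + (-53/151 + 1390011) = -4679386 + 209891608/151 = -496695678/151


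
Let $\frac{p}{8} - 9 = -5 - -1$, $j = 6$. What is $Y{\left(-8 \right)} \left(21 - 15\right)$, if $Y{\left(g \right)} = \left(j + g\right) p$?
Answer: $-480$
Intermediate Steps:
$p = 40$ ($p = 72 + 8 \left(-5 - -1\right) = 72 + 8 \left(-5 + 1\right) = 72 + 8 \left(-4\right) = 72 - 32 = 40$)
$Y{\left(g \right)} = 240 + 40 g$ ($Y{\left(g \right)} = \left(6 + g\right) 40 = 240 + 40 g$)
$Y{\left(-8 \right)} \left(21 - 15\right) = \left(240 + 40 \left(-8\right)\right) \left(21 - 15\right) = \left(240 - 320\right) 6 = \left(-80\right) 6 = -480$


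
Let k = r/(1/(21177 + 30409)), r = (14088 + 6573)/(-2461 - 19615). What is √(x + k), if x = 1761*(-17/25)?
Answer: I*√150703733850378/55190 ≈ 222.43*I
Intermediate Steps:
r = -20661/22076 (r = 20661/(-22076) = 20661*(-1/22076) = -20661/22076 ≈ -0.93590)
x = -29937/25 (x = 1761*(-17*1/25) = 1761*(-17/25) = -29937/25 ≈ -1197.5)
k = -532909173/11038 (k = -20661/(22076*(1/(21177 + 30409))) = -20661/(22076*(1/51586)) = -20661/(22076*1/51586) = -20661/22076*51586 = -532909173/11038 ≈ -48280.)
√(x + k) = √(-29937/25 - 532909173/11038) = √(-13653173931/275950) = I*√150703733850378/55190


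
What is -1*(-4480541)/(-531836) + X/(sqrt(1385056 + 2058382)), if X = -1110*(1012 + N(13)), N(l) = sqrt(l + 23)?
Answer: -4480541/531836 - 564990*sqrt(3443438)/1721719 ≈ -617.37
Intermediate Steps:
N(l) = sqrt(23 + l)
X = -1129980 (X = -1110*(1012 + sqrt(23 + 13)) = -1110*(1012 + sqrt(36)) = -1110*(1012 + 6) = -1110*1018 = -1129980)
-1*(-4480541)/(-531836) + X/(sqrt(1385056 + 2058382)) = -1*(-4480541)/(-531836) - 1129980/sqrt(1385056 + 2058382) = 4480541*(-1/531836) - 1129980*sqrt(3443438)/3443438 = -4480541/531836 - 564990*sqrt(3443438)/1721719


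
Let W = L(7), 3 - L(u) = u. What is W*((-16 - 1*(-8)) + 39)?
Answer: -124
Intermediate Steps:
L(u) = 3 - u
W = -4 (W = 3 - 1*7 = 3 - 7 = -4)
W*((-16 - 1*(-8)) + 39) = -4*((-16 - 1*(-8)) + 39) = -4*((-16 + 8) + 39) = -4*(-8 + 39) = -4*31 = -124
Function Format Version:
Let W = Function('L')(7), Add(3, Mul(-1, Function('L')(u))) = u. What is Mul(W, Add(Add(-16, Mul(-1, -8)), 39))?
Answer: -124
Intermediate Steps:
Function('L')(u) = Add(3, Mul(-1, u))
W = -4 (W = Add(3, Mul(-1, 7)) = Add(3, -7) = -4)
Mul(W, Add(Add(-16, Mul(-1, -8)), 39)) = Mul(-4, Add(Add(-16, Mul(-1, -8)), 39)) = Mul(-4, Add(Add(-16, 8), 39)) = Mul(-4, Add(-8, 39)) = Mul(-4, 31) = -124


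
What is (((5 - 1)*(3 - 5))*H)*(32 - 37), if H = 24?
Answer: 960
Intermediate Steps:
(((5 - 1)*(3 - 5))*H)*(32 - 37) = (((5 - 1)*(3 - 5))*24)*(32 - 37) = ((4*(-2))*24)*(-5) = -8*24*(-5) = -192*(-5) = 960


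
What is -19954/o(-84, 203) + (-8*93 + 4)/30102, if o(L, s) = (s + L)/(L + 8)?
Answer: 22824857674/1791069 ≈ 12744.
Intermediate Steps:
o(L, s) = (L + s)/(8 + L)
-19954/o(-84, 203) + (-8*93 + 4)/30102 = -19954*(8 - 84)/(-84 + 203) + (-8*93 + 4)/30102 = -19954/(119/(-76)) + (-744 + 4)*(1/30102) = -19954/((-1/76*119)) - 740*1/30102 = -19954/(-119/76) - 370/15051 = -19954*(-76/119) - 370/15051 = 1516504/119 - 370/15051 = 22824857674/1791069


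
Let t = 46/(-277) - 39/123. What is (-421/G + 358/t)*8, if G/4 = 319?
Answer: -10380556966/1750353 ≈ -5930.5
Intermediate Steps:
G = 1276 (G = 4*319 = 1276)
t = -5487/11357 (t = 46*(-1/277) - 39*1/123 = -46/277 - 13/41 = -5487/11357 ≈ -0.48314)
(-421/G + 358/t)*8 = (-421/1276 + 358/(-5487/11357))*8 = (-421*1/1276 + 358*(-11357/5487))*8 = (-421/1276 - 4065806/5487)*8 = -5190278483/7001412*8 = -10380556966/1750353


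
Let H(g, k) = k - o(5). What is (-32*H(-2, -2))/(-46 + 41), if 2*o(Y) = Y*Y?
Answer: -464/5 ≈ -92.800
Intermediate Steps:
o(Y) = Y**2/2 (o(Y) = (Y*Y)/2 = Y**2/2)
H(g, k) = -25/2 + k (H(g, k) = k - 5**2/2 = k - 25/2 = -25/2 + k)
(-32*H(-2, -2))/(-46 + 41) = (-32*(-25/2 - 2))/(-46 + 41) = -32*(-29/2)/(-5) = 464*(-1/5) = -464/5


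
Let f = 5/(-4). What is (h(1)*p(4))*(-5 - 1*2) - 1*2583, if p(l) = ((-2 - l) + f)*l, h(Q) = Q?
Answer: -2380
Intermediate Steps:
f = -5/4 (f = 5*(-¼) = -5/4 ≈ -1.2500)
p(l) = l*(-13/4 - l) (p(l) = ((-2 - l) - 5/4)*l = (-13/4 - l)*l = l*(-13/4 - l))
(h(1)*p(4))*(-5 - 1*2) - 1*2583 = (1*(-¼*4*(13 + 4*4)))*(-5 - 1*2) - 1*2583 = (1*(-¼*4*(13 + 16)))*(-5 - 2) - 2583 = (1*(-¼*4*29))*(-7) - 2583 = (1*(-29))*(-7) - 2583 = -29*(-7) - 2583 = 203 - 2583 = -2380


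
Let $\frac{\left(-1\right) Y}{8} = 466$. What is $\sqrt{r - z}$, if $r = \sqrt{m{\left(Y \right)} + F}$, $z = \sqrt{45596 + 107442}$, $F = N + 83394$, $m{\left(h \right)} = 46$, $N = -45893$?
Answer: $\sqrt{\sqrt{37547} - \sqrt{153038}} \approx 14.051 i$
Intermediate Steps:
$Y = -3728$ ($Y = \left(-8\right) 466 = -3728$)
$F = 37501$ ($F = -45893 + 83394 = 37501$)
$z = \sqrt{153038} \approx 391.2$
$r = \sqrt{37547}$ ($r = \sqrt{46 + 37501} = \sqrt{37547} \approx 193.77$)
$\sqrt{r - z} = \sqrt{\sqrt{37547} - \sqrt{153038}}$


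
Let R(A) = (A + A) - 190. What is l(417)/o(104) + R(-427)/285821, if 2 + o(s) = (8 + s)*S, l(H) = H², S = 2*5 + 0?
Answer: 26879373/172822 ≈ 155.53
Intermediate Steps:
S = 10 (S = 10 + 0 = 10)
R(A) = -190 + 2*A (R(A) = 2*A - 190 = -190 + 2*A)
o(s) = 78 + 10*s (o(s) = -2 + (8 + s)*10 = -2 + (80 + 10*s) = 78 + 10*s)
l(417)/o(104) + R(-427)/285821 = 417²/(78 + 10*104) + (-190 + 2*(-427))/285821 = 173889/(78 + 1040) + (-190 - 854)*(1/285821) = 173889/1118 - 1044*1/285821 = 173889*(1/1118) - 1044/285821 = 173889/1118 - 1044/285821 = 26879373/172822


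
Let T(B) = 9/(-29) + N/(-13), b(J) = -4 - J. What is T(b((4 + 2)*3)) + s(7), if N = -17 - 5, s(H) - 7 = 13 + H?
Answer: 10700/377 ≈ 28.382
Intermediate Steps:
s(H) = 20 + H (s(H) = 7 + (13 + H) = 20 + H)
N = -22
T(B) = 521/377 (T(B) = 9/(-29) - 22/(-13) = 9*(-1/29) - 22*(-1/13) = -9/29 + 22/13 = 521/377)
T(b((4 + 2)*3)) + s(7) = 521/377 + (20 + 7) = 521/377 + 27 = 10700/377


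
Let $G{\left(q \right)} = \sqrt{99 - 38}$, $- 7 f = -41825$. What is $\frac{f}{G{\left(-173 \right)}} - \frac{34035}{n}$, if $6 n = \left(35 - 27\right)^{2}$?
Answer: $- \frac{102105}{32} + \frac{5975 \sqrt{61}}{61} \approx -2425.8$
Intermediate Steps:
$f = 5975$ ($f = \left(- \frac{1}{7}\right) \left(-41825\right) = 5975$)
$G{\left(q \right)} = \sqrt{61}$
$n = \frac{32}{3}$ ($n = \frac{\left(35 - 27\right)^{2}}{6} = \frac{8^{2}}{6} = \frac{1}{6} \cdot 64 = \frac{32}{3} \approx 10.667$)
$\frac{f}{G{\left(-173 \right)}} - \frac{34035}{n} = \frac{5975}{\sqrt{61}} - \frac{34035}{\frac{32}{3}} = 5975 \frac{\sqrt{61}}{61} - \frac{102105}{32} = \frac{5975 \sqrt{61}}{61} - \frac{102105}{32} = - \frac{102105}{32} + \frac{5975 \sqrt{61}}{61}$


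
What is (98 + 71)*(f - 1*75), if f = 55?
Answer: -3380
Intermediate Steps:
(98 + 71)*(f - 1*75) = (98 + 71)*(55 - 1*75) = 169*(55 - 75) = 169*(-20) = -3380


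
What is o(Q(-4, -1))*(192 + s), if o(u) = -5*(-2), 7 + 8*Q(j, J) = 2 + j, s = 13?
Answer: 2050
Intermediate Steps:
Q(j, J) = -5/8 + j/8 (Q(j, J) = -7/8 + (2 + j)/8 = -7/8 + (1/4 + j/8) = -5/8 + j/8)
o(u) = 10
o(Q(-4, -1))*(192 + s) = 10*(192 + 13) = 10*205 = 2050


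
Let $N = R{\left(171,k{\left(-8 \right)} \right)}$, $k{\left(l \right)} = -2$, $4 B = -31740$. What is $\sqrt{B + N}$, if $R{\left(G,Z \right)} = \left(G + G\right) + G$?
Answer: $i \sqrt{7422} \approx 86.151 i$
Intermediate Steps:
$B = -7935$ ($B = \frac{1}{4} \left(-31740\right) = -7935$)
$R{\left(G,Z \right)} = 3 G$ ($R{\left(G,Z \right)} = 2 G + G = 3 G$)
$N = 513$ ($N = 3 \cdot 171 = 513$)
$\sqrt{B + N} = \sqrt{-7935 + 513} = \sqrt{-7422} = i \sqrt{7422}$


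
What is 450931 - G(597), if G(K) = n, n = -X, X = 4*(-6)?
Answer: 450907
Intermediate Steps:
X = -24
n = 24 (n = -1*(-24) = 24)
G(K) = 24
450931 - G(597) = 450931 - 1*24 = 450931 - 24 = 450907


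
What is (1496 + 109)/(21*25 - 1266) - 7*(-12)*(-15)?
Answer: -311755/247 ≈ -1262.2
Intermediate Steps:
(1496 + 109)/(21*25 - 1266) - 7*(-12)*(-15) = 1605/(525 - 1266) - (-84)*(-15) = 1605/(-741) - 1*1260 = 1605*(-1/741) - 1260 = -535/247 - 1260 = -311755/247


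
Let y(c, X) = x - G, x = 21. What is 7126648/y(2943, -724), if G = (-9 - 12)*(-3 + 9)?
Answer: 7126648/147 ≈ 48481.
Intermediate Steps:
G = -126 (G = -21*6 = -126)
y(c, X) = 147 (y(c, X) = 21 - 1*(-126) = 21 + 126 = 147)
7126648/y(2943, -724) = 7126648/147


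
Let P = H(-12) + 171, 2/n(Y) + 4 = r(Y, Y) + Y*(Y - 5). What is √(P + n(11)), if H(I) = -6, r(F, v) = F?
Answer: √879431/73 ≈ 12.846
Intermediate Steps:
n(Y) = 2/(-4 + Y + Y*(-5 + Y)) (n(Y) = 2/(-4 + (Y + Y*(Y - 5))) = 2/(-4 + (Y + Y*(-5 + Y))) = 2/(-4 + Y + Y*(-5 + Y)))
P = 165 (P = -6 + 171 = 165)
√(P + n(11)) = √(165 + 2/(-4 + 11² - 4*11)) = √(165 + 2/(-4 + 121 - 44)) = √(165 + 2/73) = √(12047/73) = √879431/73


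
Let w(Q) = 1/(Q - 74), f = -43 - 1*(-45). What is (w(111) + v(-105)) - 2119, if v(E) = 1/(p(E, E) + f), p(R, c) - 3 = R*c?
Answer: -864774023/408110 ≈ -2119.0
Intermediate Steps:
p(R, c) = 3 + R*c
f = 2 (f = -43 + 45 = 2)
v(E) = 1/(5 + E²) (v(E) = 1/((3 + E*E) + 2) = 1/((3 + E²) + 2) = 1/(5 + E²))
w(Q) = 1/(-74 + Q)
(w(111) + v(-105)) - 2119 = (1/(-74 + 111) + 1/(5 + (-105)²)) - 2119 = (1/37 + 1/(5 + 11025)) - 2119 = (1/37 + 1/11030) - 2119 = 11067/408110 - 2119 = -864774023/408110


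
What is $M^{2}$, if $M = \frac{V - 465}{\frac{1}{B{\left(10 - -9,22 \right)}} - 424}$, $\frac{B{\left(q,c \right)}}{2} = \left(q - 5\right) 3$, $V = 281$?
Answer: $\frac{238887936}{1268428225} \approx 0.18833$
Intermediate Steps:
$B{\left(q,c \right)} = -30 + 6 q$ ($B{\left(q,c \right)} = 2 \left(q - 5\right) 3 = 2 \left(-5 + q\right) 3 = 2 \left(-15 + 3 q\right) = -30 + 6 q$)
$M = \frac{15456}{35615}$ ($M = \frac{281 - 465}{\frac{1}{-30 + 6 \left(10 - -9\right)} - 424} = - \frac{184}{\frac{1}{-30 + 6 \left(10 + 9\right)} - 424} = - \frac{184}{\frac{1}{-30 + 6 \cdot 19} - 424} = - \frac{184}{\frac{1}{-30 + 114} - 424} = - \frac{184}{\frac{1}{84} - 424} = - \frac{184}{- \frac{35615}{84}} = \left(-184\right) \left(- \frac{84}{35615}\right) = \frac{15456}{35615} \approx 0.43397$)
$M^{2} = \left(\frac{15456}{35615}\right)^{2} = \frac{238887936}{1268428225}$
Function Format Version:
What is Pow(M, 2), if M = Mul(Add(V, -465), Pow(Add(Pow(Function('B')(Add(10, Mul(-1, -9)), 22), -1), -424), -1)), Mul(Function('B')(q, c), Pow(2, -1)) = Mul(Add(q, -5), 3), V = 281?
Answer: Rational(238887936, 1268428225) ≈ 0.18833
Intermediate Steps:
Function('B')(q, c) = Add(-30, Mul(6, q)) (Function('B')(q, c) = Mul(2, Mul(Add(q, -5), 3)) = Mul(2, Mul(Add(-5, q), 3)) = Mul(2, Add(-15, Mul(3, q))) = Add(-30, Mul(6, q)))
M = Rational(15456, 35615) (M = Mul(Add(281, -465), Pow(Add(Pow(Add(-30, Mul(6, Add(10, Mul(-1, -9)))), -1), -424), -1)) = Mul(-184, Pow(Add(Pow(Add(-30, Mul(6, Add(10, 9))), -1), -424), -1)) = Mul(-184, Pow(Add(Pow(Add(-30, Mul(6, 19)), -1), -424), -1)) = Mul(-184, Pow(Add(Pow(Add(-30, 114), -1), -424), -1)) = Mul(-184, Pow(Add(Pow(84, -1), -424), -1)) = Mul(-184, Pow(Add(Rational(1, 84), -424), -1)) = Mul(-184, Pow(Rational(-35615, 84), -1)) = Mul(-184, Rational(-84, 35615)) = Rational(15456, 35615) ≈ 0.43397)
Pow(M, 2) = Pow(Rational(15456, 35615), 2) = Rational(238887936, 1268428225)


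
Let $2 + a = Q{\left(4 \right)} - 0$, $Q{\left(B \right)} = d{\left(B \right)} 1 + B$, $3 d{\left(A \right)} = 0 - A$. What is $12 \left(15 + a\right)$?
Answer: $188$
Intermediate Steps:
$d{\left(A \right)} = - \frac{A}{3}$ ($d{\left(A \right)} = \frac{0 - A}{3} = \frac{\left(-1\right) A}{3} = - \frac{A}{3}$)
$Q{\left(B \right)} = \frac{2 B}{3}$ ($Q{\left(B \right)} = - \frac{B}{3} \cdot 1 + B = - \frac{B}{3} + B = \frac{2 B}{3}$)
$a = \frac{2}{3}$ ($a = -2 + \left(\frac{2}{3} \cdot 4 - 0\right) = -2 + \left(\frac{8}{3} + 0\right) = -2 + \frac{8}{3} = \frac{2}{3} \approx 0.66667$)
$12 \left(15 + a\right) = 12 \left(15 + \frac{2}{3}\right) = 12 \cdot \frac{47}{3} = 188$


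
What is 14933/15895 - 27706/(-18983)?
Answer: 723860009/301734785 ≈ 2.3990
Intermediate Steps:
14933/15895 - 27706/(-18983) = 14933*(1/15895) - 27706*(-1/18983) = 14933/15895 + 27706/18983 = 723860009/301734785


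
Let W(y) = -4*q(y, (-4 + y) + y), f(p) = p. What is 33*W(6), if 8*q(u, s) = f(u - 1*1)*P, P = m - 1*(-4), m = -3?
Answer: -165/2 ≈ -82.500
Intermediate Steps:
P = 1 (P = -3 - 1*(-4) = -3 + 4 = 1)
q(u, s) = -1/8 + u/8 (q(u, s) = ((u - 1*1)*1)/8 = ((u - 1)*1)/8 = ((-1 + u)*1)/8 = (-1 + u)/8 = -1/8 + u/8)
W(y) = 1/2 - y/2 (W(y) = -4*(-1/8 + y/8) = 1/2 - y/2)
33*W(6) = 33*(1/2 - 1/2*6) = 33*(1/2 - 3) = 33*(-5/2) = -165/2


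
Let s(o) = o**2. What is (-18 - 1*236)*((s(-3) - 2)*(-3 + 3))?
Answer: 0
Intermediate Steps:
(-18 - 1*236)*((s(-3) - 2)*(-3 + 3)) = (-18 - 1*236)*(((-3)**2 - 2)*(-3 + 3)) = (-18 - 236)*((9 - 2)*0) = -1778*0 = -254*0 = 0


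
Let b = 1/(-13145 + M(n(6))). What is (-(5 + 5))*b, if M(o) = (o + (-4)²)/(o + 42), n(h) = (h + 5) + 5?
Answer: 290/381189 ≈ 0.00076078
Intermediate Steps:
n(h) = 10 + h (n(h) = (5 + h) + 5 = 10 + h)
M(o) = (16 + o)/(42 + o) (M(o) = (o + 16)/(42 + o) = (16 + o)/(42 + o))
b = -29/381189 (b = 1/(-13145 + (16 + (10 + 6))/(42 + (10 + 6))) = 1/(-13145 + (16 + 16)/(42 + 16)) = 1/(-13145 + 32/58) = 1/(-13145 + (1/58)*32) = 1/(-13145 + 16/29) = 1/(-381189/29) = -29/381189 ≈ -7.6078e-5)
(-(5 + 5))*b = -(5 + 5)*(-29/381189) = -1*10*(-29/381189) = -10*(-29/381189) = 290/381189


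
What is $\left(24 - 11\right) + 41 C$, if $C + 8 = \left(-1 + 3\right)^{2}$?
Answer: $-151$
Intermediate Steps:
$C = -4$ ($C = -8 + \left(-1 + 3\right)^{2} = -8 + 2^{2} = -8 + 4 = -4$)
$\left(24 - 11\right) + 41 C = \left(24 - 11\right) + 41 \left(-4\right) = 13 - 164 = -151$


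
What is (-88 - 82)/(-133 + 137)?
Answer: -85/2 ≈ -42.500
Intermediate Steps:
(-88 - 82)/(-133 + 137) = -170/4 = (1/4)*(-170) = -85/2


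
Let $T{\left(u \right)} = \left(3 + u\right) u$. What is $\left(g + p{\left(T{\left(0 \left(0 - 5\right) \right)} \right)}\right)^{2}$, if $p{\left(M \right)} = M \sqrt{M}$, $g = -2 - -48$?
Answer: $2116$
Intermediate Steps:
$T{\left(u \right)} = u \left(3 + u\right)$
$g = 46$ ($g = -2 + 48 = 46$)
$p{\left(M \right)} = M^{\frac{3}{2}}$
$\left(g + p{\left(T{\left(0 \left(0 - 5\right) \right)} \right)}\right)^{2} = \left(46 + \left(0 \left(0 - 5\right) \left(3 + 0 \left(0 - 5\right)\right)\right)^{\frac{3}{2}}\right)^{2} = \left(46 + \left(0 \left(-5\right) \left(3 + 0 \left(-5\right)\right)\right)^{\frac{3}{2}}\right)^{2} = \left(46 + \left(0 \left(3 + 0\right)\right)^{\frac{3}{2}}\right)^{2} = \left(46 + \left(0 \cdot 3\right)^{\frac{3}{2}}\right)^{2} = \left(46 + 0^{\frac{3}{2}}\right)^{2} = \left(46 + 0\right)^{2} = 46^{2} = 2116$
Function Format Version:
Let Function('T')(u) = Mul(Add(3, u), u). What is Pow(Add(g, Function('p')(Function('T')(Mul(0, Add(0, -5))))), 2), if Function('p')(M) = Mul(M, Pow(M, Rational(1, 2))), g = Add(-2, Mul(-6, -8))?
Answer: 2116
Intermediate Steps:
Function('T')(u) = Mul(u, Add(3, u))
g = 46 (g = Add(-2, 48) = 46)
Function('p')(M) = Pow(M, Rational(3, 2))
Pow(Add(g, Function('p')(Function('T')(Mul(0, Add(0, -5))))), 2) = Pow(Add(46, Pow(Mul(Mul(0, Add(0, -5)), Add(3, Mul(0, Add(0, -5)))), Rational(3, 2))), 2) = Pow(Add(46, Pow(Mul(Mul(0, -5), Add(3, Mul(0, -5))), Rational(3, 2))), 2) = Pow(Add(46, Pow(Mul(0, Add(3, 0)), Rational(3, 2))), 2) = Pow(Add(46, Pow(Mul(0, 3), Rational(3, 2))), 2) = Pow(Add(46, Pow(0, Rational(3, 2))), 2) = Pow(Add(46, 0), 2) = Pow(46, 2) = 2116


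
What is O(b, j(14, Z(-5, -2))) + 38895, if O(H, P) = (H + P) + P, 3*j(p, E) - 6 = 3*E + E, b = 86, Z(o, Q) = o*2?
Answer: 116875/3 ≈ 38958.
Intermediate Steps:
Z(o, Q) = 2*o
j(p, E) = 2 + 4*E/3 (j(p, E) = 2 + (3*E + E)/3 = 2 + (4*E)/3 = 2 + 4*E/3)
O(H, P) = H + 2*P
O(b, j(14, Z(-5, -2))) + 38895 = (86 + 2*(2 + 4*(2*(-5))/3)) + 38895 = (86 + 2*(2 + (4/3)*(-10))) + 38895 = (86 + 2*(2 - 40/3)) + 38895 = (86 + 2*(-34/3)) + 38895 = (86 - 68/3) + 38895 = 190/3 + 38895 = 116875/3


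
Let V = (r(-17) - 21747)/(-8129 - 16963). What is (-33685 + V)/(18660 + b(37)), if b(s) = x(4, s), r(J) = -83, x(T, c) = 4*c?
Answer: -422601095/235965168 ≈ -1.7909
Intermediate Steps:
b(s) = 4*s
V = 10915/12546 (V = (-83 - 21747)/(-8129 - 16963) = -21830/(-25092) = -21830*(-1/25092) = 10915/12546 ≈ 0.87000)
(-33685 + V)/(18660 + b(37)) = (-33685 + 10915/12546)/(18660 + 4*37) = -422601095/(12546*(18660 + 148)) = -422601095/12546/18808 = -422601095/12546*1/18808 = -422601095/235965168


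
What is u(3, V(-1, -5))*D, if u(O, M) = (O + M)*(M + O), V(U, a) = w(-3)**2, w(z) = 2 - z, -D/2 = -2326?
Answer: 3647168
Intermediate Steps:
D = 4652 (D = -2*(-2326) = 4652)
V(U, a) = 25 (V(U, a) = (2 - 1*(-3))**2 = (2 + 3)**2 = 5**2 = 25)
u(O, M) = (M + O)**2 (u(O, M) = (M + O)*(M + O) = (M + O)**2)
u(3, V(-1, -5))*D = (25 + 3)**2*4652 = 28**2*4652 = 784*4652 = 3647168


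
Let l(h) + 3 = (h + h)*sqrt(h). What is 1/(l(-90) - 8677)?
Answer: I/(20*(-434*I + 27*sqrt(10))) ≈ -0.00011091 + 2.182e-5*I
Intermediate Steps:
l(h) = -3 + 2*h**(3/2) (l(h) = -3 + (h + h)*sqrt(h) = -3 + (2*h)*sqrt(h) = -3 + 2*h**(3/2))
1/(l(-90) - 8677) = 1/((-3 + 2*(-90)**(3/2)) - 8677) = 1/((-3 + 2*(-270*I*sqrt(10))) - 8677) = 1/((-3 - 540*I*sqrt(10)) - 8677) = 1/(-8680 - 540*I*sqrt(10))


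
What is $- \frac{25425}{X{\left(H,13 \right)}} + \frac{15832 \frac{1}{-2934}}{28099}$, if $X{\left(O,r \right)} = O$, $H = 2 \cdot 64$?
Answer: $- \frac{1048050862273}{5276317824} \approx -198.63$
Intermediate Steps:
$H = 128$
$- \frac{25425}{X{\left(H,13 \right)}} + \frac{15832 \frac{1}{-2934}}{28099} = - \frac{25425}{128} + \frac{15832 \frac{1}{-2934}}{28099} = \left(-25425\right) \frac{1}{128} + 15832 \left(- \frac{1}{2934}\right) \frac{1}{28099} = - \frac{25425}{128} - \frac{7916}{41221233} = - \frac{1048050862273}{5276317824}$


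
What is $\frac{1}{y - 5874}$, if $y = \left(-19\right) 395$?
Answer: $- \frac{1}{13379} \approx -7.4744 \cdot 10^{-5}$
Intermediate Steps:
$y = -7505$
$\frac{1}{y - 5874} = \frac{1}{-7505 - 5874} = \frac{1}{-13379} = - \frac{1}{13379}$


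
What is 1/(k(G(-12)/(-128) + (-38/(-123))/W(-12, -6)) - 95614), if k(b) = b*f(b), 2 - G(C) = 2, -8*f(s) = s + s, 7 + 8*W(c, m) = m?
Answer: -2556801/244465993918 ≈ -1.0459e-5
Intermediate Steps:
W(c, m) = -7/8 + m/8
f(s) = -s/4 (f(s) = -(s + s)/8 = -s/4)
G(C) = 0 (G(C) = 2 - 1*2 = 2 - 2 = 0)
k(b) = -b**2/4 (k(b) = b*(-b/4) = -b**2/4)
1/(k(G(-12)/(-128) + (-38/(-123))/W(-12, -6)) - 95614) = 1/(-(0/(-128) + (-38/(-123))/(-7/8 + (1/8)*(-6)))**2/4 - 95614) = 1/(-(0*(-1/128) + (-38*(-1/123))/(-7/8 - 3/4))**2/4 - 95614) = 1/(-(0 + 38/(123*(-13/8)))**2/4 - 95614) = 1/(-(0 + (38/123)*(-8/13))**2/4 - 95614) = 1/(-(0 - 304/1599)**2/4 - 95614) = 1/(-(-304/1599)**2/4 - 95614) = 1/(-1/4*92416/2556801 - 95614) = 1/(-23104/2556801 - 95614) = 1/(-244465993918/2556801) = -2556801/244465993918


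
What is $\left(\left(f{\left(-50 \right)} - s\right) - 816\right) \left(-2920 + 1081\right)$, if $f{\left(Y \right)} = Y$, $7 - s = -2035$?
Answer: $5347812$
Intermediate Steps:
$s = 2042$ ($s = 7 - -2035 = 7 + 2035 = 2042$)
$\left(\left(f{\left(-50 \right)} - s\right) - 816\right) \left(-2920 + 1081\right) = \left(\left(-50 - 2042\right) - 816\right) \left(-2920 + 1081\right) = \left(\left(-50 - 2042\right) - 816\right) \left(-1839\right) = \left(-2092 - 816\right) \left(-1839\right) = \left(-2908\right) \left(-1839\right) = 5347812$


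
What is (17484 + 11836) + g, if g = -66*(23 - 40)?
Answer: 30442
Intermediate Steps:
g = 1122 (g = -66*(-17) = 1122)
(17484 + 11836) + g = (17484 + 11836) + 1122 = 29320 + 1122 = 30442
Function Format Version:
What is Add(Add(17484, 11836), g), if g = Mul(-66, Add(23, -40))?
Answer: 30442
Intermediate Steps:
g = 1122 (g = Mul(-66, -17) = 1122)
Add(Add(17484, 11836), g) = Add(Add(17484, 11836), 1122) = Add(29320, 1122) = 30442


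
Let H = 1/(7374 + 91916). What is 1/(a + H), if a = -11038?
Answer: -99290/1095963019 ≈ -9.0596e-5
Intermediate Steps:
H = 1/99290 ≈ 1.0072e-5
1/(a + H) = 1/(-11038 + 1/99290) = 1/(-1095963019/99290) = -99290/1095963019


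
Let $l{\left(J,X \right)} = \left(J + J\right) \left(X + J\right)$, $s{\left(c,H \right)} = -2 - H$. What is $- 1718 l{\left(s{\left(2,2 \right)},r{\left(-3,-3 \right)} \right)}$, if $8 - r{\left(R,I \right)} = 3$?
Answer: $13744$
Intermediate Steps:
$r{\left(R,I \right)} = 5$ ($r{\left(R,I \right)} = 8 - 3 = 5$)
$l{\left(J,X \right)} = 2 J \left(J + X\right)$
$- 1718 l{\left(s{\left(2,2 \right)},r{\left(-3,-3 \right)} \right)} = - 1718 \cdot 2 \left(-2 - 2\right) \left(\left(-2 - 2\right) + 5\right) = - 1718 \cdot 2 \left(-4\right) \left(-4 + 5\right) = - 1718 \cdot 2 \left(-4\right) 1 = \left(-1718\right) \left(-8\right) = 13744$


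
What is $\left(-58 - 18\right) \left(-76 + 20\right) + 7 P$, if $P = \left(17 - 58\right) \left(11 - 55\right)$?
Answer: $16884$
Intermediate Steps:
$P = 1804$ ($P = \left(-41\right) \left(-44\right) = 1804$)
$\left(-58 - 18\right) \left(-76 + 20\right) + 7 P = \left(-58 - 18\right) \left(-76 + 20\right) + 7 \cdot 1804 = \left(-76\right) \left(-56\right) + 12628 = 4256 + 12628 = 16884$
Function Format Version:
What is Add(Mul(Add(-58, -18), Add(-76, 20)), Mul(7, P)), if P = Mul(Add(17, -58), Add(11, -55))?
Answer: 16884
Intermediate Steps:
P = 1804 (P = Mul(-41, -44) = 1804)
Add(Mul(Add(-58, -18), Add(-76, 20)), Mul(7, P)) = Add(Mul(Add(-58, -18), Add(-76, 20)), Mul(7, 1804)) = Add(Mul(-76, -56), 12628) = Add(4256, 12628) = 16884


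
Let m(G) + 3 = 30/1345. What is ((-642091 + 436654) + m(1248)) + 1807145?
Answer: 430858651/269 ≈ 1.6017e+6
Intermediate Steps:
m(G) = -801/269 (m(G) = -3 + 30/1345 = -3 + 30*(1/1345) = -3 + 6/269 = -801/269)
((-642091 + 436654) + m(1248)) + 1807145 = ((-642091 + 436654) - 801/269) + 1807145 = (-205437 - 801/269) + 1807145 = -55263354/269 + 1807145 = 430858651/269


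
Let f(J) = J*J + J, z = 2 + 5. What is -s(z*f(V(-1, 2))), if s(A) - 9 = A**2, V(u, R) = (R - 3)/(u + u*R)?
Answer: -1513/81 ≈ -18.679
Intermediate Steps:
z = 7
V(u, R) = (-3 + R)/(u + R*u)
f(J) = J + J**2 (f(J) = J**2 + J = J + J**2)
s(A) = 9 + A**2
-s(z*f(V(-1, 2))) = -(9 + (7*(((-3 + 2)/((-1)*(1 + 2)))*(1 + (-3 + 2)/((-1)*(1 + 2)))))**2) = -(9 + (7*((-1*(-1)/3)*(1 - 1*(-1)/3)))**2) = -(9 + (7*((-1*1/3*(-1))*(1 - 1*1/3*(-1))))**2) = -(9 + (7*((1 + 1/3)/3))**2) = -(9 + (7*((1/3)*(4/3)))**2) = -(9 + (7*(4/9))**2) = -(9 + (28/9)**2) = -(9 + 784/81) = -1*1513/81 = -1513/81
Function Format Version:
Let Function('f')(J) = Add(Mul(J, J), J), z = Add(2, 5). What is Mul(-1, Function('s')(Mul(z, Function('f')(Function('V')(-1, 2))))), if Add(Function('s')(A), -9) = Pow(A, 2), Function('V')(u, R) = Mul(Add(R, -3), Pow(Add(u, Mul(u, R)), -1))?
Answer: Rational(-1513, 81) ≈ -18.679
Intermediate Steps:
z = 7
Function('V')(u, R) = Mul(Pow(Add(u, Mul(R, u)), -1), Add(-3, R)) (Function('V')(u, R) = Mul(Add(-3, R), Pow(Add(u, Mul(R, u)), -1)) = Mul(Pow(Add(u, Mul(R, u)), -1), Add(-3, R)))
Function('f')(J) = Add(J, Pow(J, 2)) (Function('f')(J) = Add(Pow(J, 2), J) = Add(J, Pow(J, 2)))
Function('s')(A) = Add(9, Pow(A, 2))
Mul(-1, Function('s')(Mul(z, Function('f')(Function('V')(-1, 2))))) = Mul(-1, Add(9, Pow(Mul(7, Mul(Mul(Pow(-1, -1), Pow(Add(1, 2), -1), Add(-3, 2)), Add(1, Mul(Pow(-1, -1), Pow(Add(1, 2), -1), Add(-3, 2))))), 2))) = Mul(-1, Add(9, Pow(Mul(7, Mul(Mul(-1, Pow(3, -1), -1), Add(1, Mul(-1, Pow(3, -1), -1)))), 2))) = Mul(-1, Add(9, Pow(Mul(7, Mul(Mul(-1, Rational(1, 3), -1), Add(1, Mul(-1, Rational(1, 3), -1)))), 2))) = Mul(-1, Add(9, Pow(Mul(7, Mul(Rational(1, 3), Add(1, Rational(1, 3)))), 2))) = Mul(-1, Add(9, Pow(Mul(7, Mul(Rational(1, 3), Rational(4, 3))), 2))) = Mul(-1, Add(9, Pow(Mul(7, Rational(4, 9)), 2))) = Mul(-1, Add(9, Pow(Rational(28, 9), 2))) = Mul(-1, Add(9, Rational(784, 81))) = Mul(-1, Rational(1513, 81)) = Rational(-1513, 81)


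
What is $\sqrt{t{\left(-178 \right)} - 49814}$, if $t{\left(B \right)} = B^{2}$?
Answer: $7 i \sqrt{370} \approx 134.65 i$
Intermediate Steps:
$\sqrt{t{\left(-178 \right)} - 49814} = \sqrt{\left(-178\right)^{2} - 49814} = \sqrt{31684 - 49814} = \sqrt{-18130} = 7 i \sqrt{370}$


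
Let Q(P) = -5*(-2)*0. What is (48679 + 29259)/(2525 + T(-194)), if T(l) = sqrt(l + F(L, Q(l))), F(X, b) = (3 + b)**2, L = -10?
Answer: 2811335/91083 - 5567*I*sqrt(185)/455415 ≈ 30.866 - 0.16626*I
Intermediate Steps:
Q(P) = 0 (Q(P) = 10*0 = 0)
T(l) = sqrt(9 + l) (T(l) = sqrt(l + (3 + 0)**2) = sqrt(l + 3**2) = sqrt(l + 9) = sqrt(9 + l))
(48679 + 29259)/(2525 + T(-194)) = (48679 + 29259)/(2525 + sqrt(9 - 194)) = 77938/(2525 + sqrt(-185)) = 77938/(2525 + I*sqrt(185))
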